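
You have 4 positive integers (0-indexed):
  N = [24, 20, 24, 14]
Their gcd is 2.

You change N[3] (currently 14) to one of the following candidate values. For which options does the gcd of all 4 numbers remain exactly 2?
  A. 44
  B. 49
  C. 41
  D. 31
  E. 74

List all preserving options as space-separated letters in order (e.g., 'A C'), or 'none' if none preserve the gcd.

Answer: E

Derivation:
Old gcd = 2; gcd of others (without N[3]) = 4
New gcd for candidate v: gcd(4, v). Preserves old gcd iff gcd(4, v) = 2.
  Option A: v=44, gcd(4,44)=4 -> changes
  Option B: v=49, gcd(4,49)=1 -> changes
  Option C: v=41, gcd(4,41)=1 -> changes
  Option D: v=31, gcd(4,31)=1 -> changes
  Option E: v=74, gcd(4,74)=2 -> preserves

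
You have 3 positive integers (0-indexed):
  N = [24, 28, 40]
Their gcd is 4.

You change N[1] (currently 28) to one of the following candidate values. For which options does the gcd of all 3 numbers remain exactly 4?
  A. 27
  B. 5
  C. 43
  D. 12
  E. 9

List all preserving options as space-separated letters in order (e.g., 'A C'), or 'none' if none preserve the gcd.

Old gcd = 4; gcd of others (without N[1]) = 8
New gcd for candidate v: gcd(8, v). Preserves old gcd iff gcd(8, v) = 4.
  Option A: v=27, gcd(8,27)=1 -> changes
  Option B: v=5, gcd(8,5)=1 -> changes
  Option C: v=43, gcd(8,43)=1 -> changes
  Option D: v=12, gcd(8,12)=4 -> preserves
  Option E: v=9, gcd(8,9)=1 -> changes

Answer: D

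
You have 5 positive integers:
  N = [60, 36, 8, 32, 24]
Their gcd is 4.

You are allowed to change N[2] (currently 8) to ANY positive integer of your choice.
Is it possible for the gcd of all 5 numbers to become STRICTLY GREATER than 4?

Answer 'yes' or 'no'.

Current gcd = 4
gcd of all OTHER numbers (without N[2]=8): gcd([60, 36, 32, 24]) = 4
The new gcd after any change is gcd(4, new_value).
This can be at most 4.
Since 4 = old gcd 4, the gcd can only stay the same or decrease.

Answer: no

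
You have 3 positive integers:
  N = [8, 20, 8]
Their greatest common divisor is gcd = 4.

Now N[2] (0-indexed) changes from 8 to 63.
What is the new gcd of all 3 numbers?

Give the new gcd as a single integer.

Numbers: [8, 20, 8], gcd = 4
Change: index 2, 8 -> 63
gcd of the OTHER numbers (without index 2): gcd([8, 20]) = 4
New gcd = gcd(g_others, new_val) = gcd(4, 63) = 1

Answer: 1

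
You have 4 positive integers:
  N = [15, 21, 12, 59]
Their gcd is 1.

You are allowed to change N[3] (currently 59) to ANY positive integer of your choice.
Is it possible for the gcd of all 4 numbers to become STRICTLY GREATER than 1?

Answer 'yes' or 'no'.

Current gcd = 1
gcd of all OTHER numbers (without N[3]=59): gcd([15, 21, 12]) = 3
The new gcd after any change is gcd(3, new_value).
This can be at most 3.
Since 3 > old gcd 1, the gcd CAN increase (e.g., set N[3] = 3).

Answer: yes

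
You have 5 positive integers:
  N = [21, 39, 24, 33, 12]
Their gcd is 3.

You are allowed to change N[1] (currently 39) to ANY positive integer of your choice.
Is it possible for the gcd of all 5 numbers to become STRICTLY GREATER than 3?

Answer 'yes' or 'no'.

Current gcd = 3
gcd of all OTHER numbers (without N[1]=39): gcd([21, 24, 33, 12]) = 3
The new gcd after any change is gcd(3, new_value).
This can be at most 3.
Since 3 = old gcd 3, the gcd can only stay the same or decrease.

Answer: no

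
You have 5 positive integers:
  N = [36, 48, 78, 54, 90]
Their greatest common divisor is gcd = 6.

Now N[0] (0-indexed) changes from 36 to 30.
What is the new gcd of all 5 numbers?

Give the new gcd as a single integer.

Numbers: [36, 48, 78, 54, 90], gcd = 6
Change: index 0, 36 -> 30
gcd of the OTHER numbers (without index 0): gcd([48, 78, 54, 90]) = 6
New gcd = gcd(g_others, new_val) = gcd(6, 30) = 6

Answer: 6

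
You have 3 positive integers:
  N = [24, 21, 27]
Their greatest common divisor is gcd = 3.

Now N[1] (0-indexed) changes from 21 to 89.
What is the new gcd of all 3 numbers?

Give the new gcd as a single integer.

Answer: 1

Derivation:
Numbers: [24, 21, 27], gcd = 3
Change: index 1, 21 -> 89
gcd of the OTHER numbers (without index 1): gcd([24, 27]) = 3
New gcd = gcd(g_others, new_val) = gcd(3, 89) = 1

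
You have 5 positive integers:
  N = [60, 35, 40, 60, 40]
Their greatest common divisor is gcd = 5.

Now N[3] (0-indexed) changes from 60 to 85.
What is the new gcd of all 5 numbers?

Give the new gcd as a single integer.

Numbers: [60, 35, 40, 60, 40], gcd = 5
Change: index 3, 60 -> 85
gcd of the OTHER numbers (without index 3): gcd([60, 35, 40, 40]) = 5
New gcd = gcd(g_others, new_val) = gcd(5, 85) = 5

Answer: 5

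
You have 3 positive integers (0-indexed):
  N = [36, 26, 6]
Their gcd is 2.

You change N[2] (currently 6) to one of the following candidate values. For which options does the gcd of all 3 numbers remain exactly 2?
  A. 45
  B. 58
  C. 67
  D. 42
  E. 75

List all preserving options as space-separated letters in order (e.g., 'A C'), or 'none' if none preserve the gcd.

Old gcd = 2; gcd of others (without N[2]) = 2
New gcd for candidate v: gcd(2, v). Preserves old gcd iff gcd(2, v) = 2.
  Option A: v=45, gcd(2,45)=1 -> changes
  Option B: v=58, gcd(2,58)=2 -> preserves
  Option C: v=67, gcd(2,67)=1 -> changes
  Option D: v=42, gcd(2,42)=2 -> preserves
  Option E: v=75, gcd(2,75)=1 -> changes

Answer: B D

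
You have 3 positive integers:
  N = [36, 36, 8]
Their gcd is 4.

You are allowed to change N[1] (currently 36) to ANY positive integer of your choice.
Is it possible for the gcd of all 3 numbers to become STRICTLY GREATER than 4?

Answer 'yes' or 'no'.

Answer: no

Derivation:
Current gcd = 4
gcd of all OTHER numbers (without N[1]=36): gcd([36, 8]) = 4
The new gcd after any change is gcd(4, new_value).
This can be at most 4.
Since 4 = old gcd 4, the gcd can only stay the same or decrease.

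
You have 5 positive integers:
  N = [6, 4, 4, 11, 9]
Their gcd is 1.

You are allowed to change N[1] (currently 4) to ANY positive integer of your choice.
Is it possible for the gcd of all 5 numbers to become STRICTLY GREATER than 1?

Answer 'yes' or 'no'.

Current gcd = 1
gcd of all OTHER numbers (without N[1]=4): gcd([6, 4, 11, 9]) = 1
The new gcd after any change is gcd(1, new_value).
This can be at most 1.
Since 1 = old gcd 1, the gcd can only stay the same or decrease.

Answer: no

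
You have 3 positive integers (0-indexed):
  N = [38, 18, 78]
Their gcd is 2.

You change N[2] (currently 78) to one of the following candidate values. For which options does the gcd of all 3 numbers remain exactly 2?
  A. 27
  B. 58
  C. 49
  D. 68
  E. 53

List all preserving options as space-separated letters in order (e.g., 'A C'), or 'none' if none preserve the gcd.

Answer: B D

Derivation:
Old gcd = 2; gcd of others (without N[2]) = 2
New gcd for candidate v: gcd(2, v). Preserves old gcd iff gcd(2, v) = 2.
  Option A: v=27, gcd(2,27)=1 -> changes
  Option B: v=58, gcd(2,58)=2 -> preserves
  Option C: v=49, gcd(2,49)=1 -> changes
  Option D: v=68, gcd(2,68)=2 -> preserves
  Option E: v=53, gcd(2,53)=1 -> changes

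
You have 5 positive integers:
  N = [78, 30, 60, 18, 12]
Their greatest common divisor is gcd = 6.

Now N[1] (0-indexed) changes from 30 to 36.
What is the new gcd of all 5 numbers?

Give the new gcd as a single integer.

Answer: 6

Derivation:
Numbers: [78, 30, 60, 18, 12], gcd = 6
Change: index 1, 30 -> 36
gcd of the OTHER numbers (without index 1): gcd([78, 60, 18, 12]) = 6
New gcd = gcd(g_others, new_val) = gcd(6, 36) = 6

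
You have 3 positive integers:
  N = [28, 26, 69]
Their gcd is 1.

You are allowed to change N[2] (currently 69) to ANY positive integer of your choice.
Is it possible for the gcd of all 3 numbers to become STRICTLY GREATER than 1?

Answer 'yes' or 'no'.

Answer: yes

Derivation:
Current gcd = 1
gcd of all OTHER numbers (without N[2]=69): gcd([28, 26]) = 2
The new gcd after any change is gcd(2, new_value).
This can be at most 2.
Since 2 > old gcd 1, the gcd CAN increase (e.g., set N[2] = 2).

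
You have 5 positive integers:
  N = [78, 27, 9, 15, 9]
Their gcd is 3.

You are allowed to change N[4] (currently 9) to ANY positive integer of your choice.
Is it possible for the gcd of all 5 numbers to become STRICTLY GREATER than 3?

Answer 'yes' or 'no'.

Answer: no

Derivation:
Current gcd = 3
gcd of all OTHER numbers (without N[4]=9): gcd([78, 27, 9, 15]) = 3
The new gcd after any change is gcd(3, new_value).
This can be at most 3.
Since 3 = old gcd 3, the gcd can only stay the same or decrease.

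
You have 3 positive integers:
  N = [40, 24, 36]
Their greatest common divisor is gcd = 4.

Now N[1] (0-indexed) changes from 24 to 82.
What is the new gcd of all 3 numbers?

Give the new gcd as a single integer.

Answer: 2

Derivation:
Numbers: [40, 24, 36], gcd = 4
Change: index 1, 24 -> 82
gcd of the OTHER numbers (without index 1): gcd([40, 36]) = 4
New gcd = gcd(g_others, new_val) = gcd(4, 82) = 2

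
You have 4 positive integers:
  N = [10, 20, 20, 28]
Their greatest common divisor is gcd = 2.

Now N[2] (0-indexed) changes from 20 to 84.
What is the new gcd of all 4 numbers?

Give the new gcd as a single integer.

Answer: 2

Derivation:
Numbers: [10, 20, 20, 28], gcd = 2
Change: index 2, 20 -> 84
gcd of the OTHER numbers (without index 2): gcd([10, 20, 28]) = 2
New gcd = gcd(g_others, new_val) = gcd(2, 84) = 2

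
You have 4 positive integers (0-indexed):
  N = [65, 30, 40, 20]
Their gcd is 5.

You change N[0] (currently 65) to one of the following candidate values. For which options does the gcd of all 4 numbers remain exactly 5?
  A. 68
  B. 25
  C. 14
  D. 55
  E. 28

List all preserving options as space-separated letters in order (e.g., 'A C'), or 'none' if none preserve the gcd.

Old gcd = 5; gcd of others (without N[0]) = 10
New gcd for candidate v: gcd(10, v). Preserves old gcd iff gcd(10, v) = 5.
  Option A: v=68, gcd(10,68)=2 -> changes
  Option B: v=25, gcd(10,25)=5 -> preserves
  Option C: v=14, gcd(10,14)=2 -> changes
  Option D: v=55, gcd(10,55)=5 -> preserves
  Option E: v=28, gcd(10,28)=2 -> changes

Answer: B D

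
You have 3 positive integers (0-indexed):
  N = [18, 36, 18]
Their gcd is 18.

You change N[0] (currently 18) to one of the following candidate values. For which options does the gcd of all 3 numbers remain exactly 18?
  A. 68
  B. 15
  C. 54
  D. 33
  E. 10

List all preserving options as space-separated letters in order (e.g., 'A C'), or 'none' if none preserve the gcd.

Old gcd = 18; gcd of others (without N[0]) = 18
New gcd for candidate v: gcd(18, v). Preserves old gcd iff gcd(18, v) = 18.
  Option A: v=68, gcd(18,68)=2 -> changes
  Option B: v=15, gcd(18,15)=3 -> changes
  Option C: v=54, gcd(18,54)=18 -> preserves
  Option D: v=33, gcd(18,33)=3 -> changes
  Option E: v=10, gcd(18,10)=2 -> changes

Answer: C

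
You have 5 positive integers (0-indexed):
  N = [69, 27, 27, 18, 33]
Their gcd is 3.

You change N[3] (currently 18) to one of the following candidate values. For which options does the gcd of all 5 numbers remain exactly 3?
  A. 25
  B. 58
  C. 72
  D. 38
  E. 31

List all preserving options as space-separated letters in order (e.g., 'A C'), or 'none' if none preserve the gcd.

Answer: C

Derivation:
Old gcd = 3; gcd of others (without N[3]) = 3
New gcd for candidate v: gcd(3, v). Preserves old gcd iff gcd(3, v) = 3.
  Option A: v=25, gcd(3,25)=1 -> changes
  Option B: v=58, gcd(3,58)=1 -> changes
  Option C: v=72, gcd(3,72)=3 -> preserves
  Option D: v=38, gcd(3,38)=1 -> changes
  Option E: v=31, gcd(3,31)=1 -> changes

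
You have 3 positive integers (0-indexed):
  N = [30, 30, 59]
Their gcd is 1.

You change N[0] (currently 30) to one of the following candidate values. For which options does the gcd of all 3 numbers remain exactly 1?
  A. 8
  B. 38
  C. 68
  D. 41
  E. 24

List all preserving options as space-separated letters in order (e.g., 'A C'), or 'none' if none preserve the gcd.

Old gcd = 1; gcd of others (without N[0]) = 1
New gcd for candidate v: gcd(1, v). Preserves old gcd iff gcd(1, v) = 1.
  Option A: v=8, gcd(1,8)=1 -> preserves
  Option B: v=38, gcd(1,38)=1 -> preserves
  Option C: v=68, gcd(1,68)=1 -> preserves
  Option D: v=41, gcd(1,41)=1 -> preserves
  Option E: v=24, gcd(1,24)=1 -> preserves

Answer: A B C D E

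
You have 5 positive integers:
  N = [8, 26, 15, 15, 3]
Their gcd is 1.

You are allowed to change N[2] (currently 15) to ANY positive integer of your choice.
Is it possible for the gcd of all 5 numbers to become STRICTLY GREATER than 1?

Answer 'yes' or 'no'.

Current gcd = 1
gcd of all OTHER numbers (without N[2]=15): gcd([8, 26, 15, 3]) = 1
The new gcd after any change is gcd(1, new_value).
This can be at most 1.
Since 1 = old gcd 1, the gcd can only stay the same or decrease.

Answer: no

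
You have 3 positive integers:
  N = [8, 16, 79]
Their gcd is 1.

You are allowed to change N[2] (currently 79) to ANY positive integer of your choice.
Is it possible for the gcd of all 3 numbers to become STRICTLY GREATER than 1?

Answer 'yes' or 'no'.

Answer: yes

Derivation:
Current gcd = 1
gcd of all OTHER numbers (without N[2]=79): gcd([8, 16]) = 8
The new gcd after any change is gcd(8, new_value).
This can be at most 8.
Since 8 > old gcd 1, the gcd CAN increase (e.g., set N[2] = 8).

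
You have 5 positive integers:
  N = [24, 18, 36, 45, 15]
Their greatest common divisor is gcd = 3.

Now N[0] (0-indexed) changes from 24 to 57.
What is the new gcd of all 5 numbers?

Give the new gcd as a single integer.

Numbers: [24, 18, 36, 45, 15], gcd = 3
Change: index 0, 24 -> 57
gcd of the OTHER numbers (without index 0): gcd([18, 36, 45, 15]) = 3
New gcd = gcd(g_others, new_val) = gcd(3, 57) = 3

Answer: 3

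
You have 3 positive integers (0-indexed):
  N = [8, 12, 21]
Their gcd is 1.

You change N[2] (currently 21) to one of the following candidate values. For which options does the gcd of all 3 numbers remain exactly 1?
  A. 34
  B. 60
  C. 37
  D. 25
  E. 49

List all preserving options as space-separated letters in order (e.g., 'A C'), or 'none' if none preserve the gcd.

Answer: C D E

Derivation:
Old gcd = 1; gcd of others (without N[2]) = 4
New gcd for candidate v: gcd(4, v). Preserves old gcd iff gcd(4, v) = 1.
  Option A: v=34, gcd(4,34)=2 -> changes
  Option B: v=60, gcd(4,60)=4 -> changes
  Option C: v=37, gcd(4,37)=1 -> preserves
  Option D: v=25, gcd(4,25)=1 -> preserves
  Option E: v=49, gcd(4,49)=1 -> preserves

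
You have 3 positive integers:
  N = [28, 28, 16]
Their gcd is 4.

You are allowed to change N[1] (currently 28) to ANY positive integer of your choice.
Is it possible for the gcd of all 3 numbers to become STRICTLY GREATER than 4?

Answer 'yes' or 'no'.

Answer: no

Derivation:
Current gcd = 4
gcd of all OTHER numbers (without N[1]=28): gcd([28, 16]) = 4
The new gcd after any change is gcd(4, new_value).
This can be at most 4.
Since 4 = old gcd 4, the gcd can only stay the same or decrease.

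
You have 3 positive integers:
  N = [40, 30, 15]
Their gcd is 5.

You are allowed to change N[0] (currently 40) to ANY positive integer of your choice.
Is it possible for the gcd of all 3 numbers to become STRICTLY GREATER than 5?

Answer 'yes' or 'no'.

Answer: yes

Derivation:
Current gcd = 5
gcd of all OTHER numbers (without N[0]=40): gcd([30, 15]) = 15
The new gcd after any change is gcd(15, new_value).
This can be at most 15.
Since 15 > old gcd 5, the gcd CAN increase (e.g., set N[0] = 15).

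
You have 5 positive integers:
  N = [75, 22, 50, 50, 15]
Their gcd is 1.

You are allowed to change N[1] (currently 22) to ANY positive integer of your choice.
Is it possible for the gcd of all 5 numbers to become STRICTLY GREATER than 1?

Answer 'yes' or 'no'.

Answer: yes

Derivation:
Current gcd = 1
gcd of all OTHER numbers (without N[1]=22): gcd([75, 50, 50, 15]) = 5
The new gcd after any change is gcd(5, new_value).
This can be at most 5.
Since 5 > old gcd 1, the gcd CAN increase (e.g., set N[1] = 5).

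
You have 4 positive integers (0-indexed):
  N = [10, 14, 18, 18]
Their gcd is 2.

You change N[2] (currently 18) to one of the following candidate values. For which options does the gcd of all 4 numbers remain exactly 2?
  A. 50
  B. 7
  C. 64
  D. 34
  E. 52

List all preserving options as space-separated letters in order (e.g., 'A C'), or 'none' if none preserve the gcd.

Old gcd = 2; gcd of others (without N[2]) = 2
New gcd for candidate v: gcd(2, v). Preserves old gcd iff gcd(2, v) = 2.
  Option A: v=50, gcd(2,50)=2 -> preserves
  Option B: v=7, gcd(2,7)=1 -> changes
  Option C: v=64, gcd(2,64)=2 -> preserves
  Option D: v=34, gcd(2,34)=2 -> preserves
  Option E: v=52, gcd(2,52)=2 -> preserves

Answer: A C D E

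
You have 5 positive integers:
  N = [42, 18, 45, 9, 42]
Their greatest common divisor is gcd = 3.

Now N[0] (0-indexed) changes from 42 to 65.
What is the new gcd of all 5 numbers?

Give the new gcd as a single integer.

Answer: 1

Derivation:
Numbers: [42, 18, 45, 9, 42], gcd = 3
Change: index 0, 42 -> 65
gcd of the OTHER numbers (without index 0): gcd([18, 45, 9, 42]) = 3
New gcd = gcd(g_others, new_val) = gcd(3, 65) = 1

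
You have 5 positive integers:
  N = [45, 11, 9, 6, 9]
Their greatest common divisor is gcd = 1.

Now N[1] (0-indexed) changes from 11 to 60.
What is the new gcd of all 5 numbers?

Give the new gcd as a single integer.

Numbers: [45, 11, 9, 6, 9], gcd = 1
Change: index 1, 11 -> 60
gcd of the OTHER numbers (without index 1): gcd([45, 9, 6, 9]) = 3
New gcd = gcd(g_others, new_val) = gcd(3, 60) = 3

Answer: 3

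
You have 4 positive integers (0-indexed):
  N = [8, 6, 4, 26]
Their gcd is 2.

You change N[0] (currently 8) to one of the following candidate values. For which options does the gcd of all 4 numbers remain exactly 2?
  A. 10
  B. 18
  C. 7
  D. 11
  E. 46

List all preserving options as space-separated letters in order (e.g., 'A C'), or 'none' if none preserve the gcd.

Old gcd = 2; gcd of others (without N[0]) = 2
New gcd for candidate v: gcd(2, v). Preserves old gcd iff gcd(2, v) = 2.
  Option A: v=10, gcd(2,10)=2 -> preserves
  Option B: v=18, gcd(2,18)=2 -> preserves
  Option C: v=7, gcd(2,7)=1 -> changes
  Option D: v=11, gcd(2,11)=1 -> changes
  Option E: v=46, gcd(2,46)=2 -> preserves

Answer: A B E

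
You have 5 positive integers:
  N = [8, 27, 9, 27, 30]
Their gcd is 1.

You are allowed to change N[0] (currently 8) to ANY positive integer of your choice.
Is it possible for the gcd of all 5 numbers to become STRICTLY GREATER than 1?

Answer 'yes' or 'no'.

Answer: yes

Derivation:
Current gcd = 1
gcd of all OTHER numbers (without N[0]=8): gcd([27, 9, 27, 30]) = 3
The new gcd after any change is gcd(3, new_value).
This can be at most 3.
Since 3 > old gcd 1, the gcd CAN increase (e.g., set N[0] = 3).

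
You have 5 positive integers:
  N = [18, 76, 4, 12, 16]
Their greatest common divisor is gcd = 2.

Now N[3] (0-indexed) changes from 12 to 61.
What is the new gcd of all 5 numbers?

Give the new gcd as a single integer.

Answer: 1

Derivation:
Numbers: [18, 76, 4, 12, 16], gcd = 2
Change: index 3, 12 -> 61
gcd of the OTHER numbers (without index 3): gcd([18, 76, 4, 16]) = 2
New gcd = gcd(g_others, new_val) = gcd(2, 61) = 1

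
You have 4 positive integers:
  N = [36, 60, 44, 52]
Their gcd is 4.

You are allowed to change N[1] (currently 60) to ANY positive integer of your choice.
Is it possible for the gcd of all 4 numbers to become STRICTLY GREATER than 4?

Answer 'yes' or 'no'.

Answer: no

Derivation:
Current gcd = 4
gcd of all OTHER numbers (without N[1]=60): gcd([36, 44, 52]) = 4
The new gcd after any change is gcd(4, new_value).
This can be at most 4.
Since 4 = old gcd 4, the gcd can only stay the same or decrease.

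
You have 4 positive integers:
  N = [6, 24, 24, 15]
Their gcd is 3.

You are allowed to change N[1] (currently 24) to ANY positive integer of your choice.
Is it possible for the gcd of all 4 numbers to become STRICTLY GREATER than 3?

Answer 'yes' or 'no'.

Answer: no

Derivation:
Current gcd = 3
gcd of all OTHER numbers (without N[1]=24): gcd([6, 24, 15]) = 3
The new gcd after any change is gcd(3, new_value).
This can be at most 3.
Since 3 = old gcd 3, the gcd can only stay the same or decrease.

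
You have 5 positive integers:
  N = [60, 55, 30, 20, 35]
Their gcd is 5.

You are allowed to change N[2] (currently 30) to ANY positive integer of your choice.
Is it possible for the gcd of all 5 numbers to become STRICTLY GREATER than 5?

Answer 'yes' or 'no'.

Current gcd = 5
gcd of all OTHER numbers (without N[2]=30): gcd([60, 55, 20, 35]) = 5
The new gcd after any change is gcd(5, new_value).
This can be at most 5.
Since 5 = old gcd 5, the gcd can only stay the same or decrease.

Answer: no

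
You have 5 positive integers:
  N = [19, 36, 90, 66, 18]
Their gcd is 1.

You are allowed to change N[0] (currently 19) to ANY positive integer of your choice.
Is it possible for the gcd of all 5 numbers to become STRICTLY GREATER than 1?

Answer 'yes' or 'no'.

Current gcd = 1
gcd of all OTHER numbers (without N[0]=19): gcd([36, 90, 66, 18]) = 6
The new gcd after any change is gcd(6, new_value).
This can be at most 6.
Since 6 > old gcd 1, the gcd CAN increase (e.g., set N[0] = 6).

Answer: yes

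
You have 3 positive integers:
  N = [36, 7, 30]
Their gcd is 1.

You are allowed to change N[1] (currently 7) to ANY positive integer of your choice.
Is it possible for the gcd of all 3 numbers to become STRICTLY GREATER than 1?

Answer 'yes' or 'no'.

Current gcd = 1
gcd of all OTHER numbers (without N[1]=7): gcd([36, 30]) = 6
The new gcd after any change is gcd(6, new_value).
This can be at most 6.
Since 6 > old gcd 1, the gcd CAN increase (e.g., set N[1] = 6).

Answer: yes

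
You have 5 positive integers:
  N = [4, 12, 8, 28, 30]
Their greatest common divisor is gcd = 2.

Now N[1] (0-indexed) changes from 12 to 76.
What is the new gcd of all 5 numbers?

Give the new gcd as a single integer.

Numbers: [4, 12, 8, 28, 30], gcd = 2
Change: index 1, 12 -> 76
gcd of the OTHER numbers (without index 1): gcd([4, 8, 28, 30]) = 2
New gcd = gcd(g_others, new_val) = gcd(2, 76) = 2

Answer: 2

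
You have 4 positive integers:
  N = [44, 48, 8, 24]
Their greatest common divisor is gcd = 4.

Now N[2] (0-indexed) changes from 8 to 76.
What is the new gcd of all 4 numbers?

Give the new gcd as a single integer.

Numbers: [44, 48, 8, 24], gcd = 4
Change: index 2, 8 -> 76
gcd of the OTHER numbers (without index 2): gcd([44, 48, 24]) = 4
New gcd = gcd(g_others, new_val) = gcd(4, 76) = 4

Answer: 4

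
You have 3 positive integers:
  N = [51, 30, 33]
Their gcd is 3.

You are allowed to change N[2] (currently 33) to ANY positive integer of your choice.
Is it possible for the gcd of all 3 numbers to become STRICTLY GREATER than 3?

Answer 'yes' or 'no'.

Answer: no

Derivation:
Current gcd = 3
gcd of all OTHER numbers (without N[2]=33): gcd([51, 30]) = 3
The new gcd after any change is gcd(3, new_value).
This can be at most 3.
Since 3 = old gcd 3, the gcd can only stay the same or decrease.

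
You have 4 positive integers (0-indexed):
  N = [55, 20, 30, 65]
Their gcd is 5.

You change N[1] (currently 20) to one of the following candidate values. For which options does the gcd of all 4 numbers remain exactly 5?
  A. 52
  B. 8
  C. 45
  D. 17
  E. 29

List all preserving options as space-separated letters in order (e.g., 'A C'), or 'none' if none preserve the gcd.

Answer: C

Derivation:
Old gcd = 5; gcd of others (without N[1]) = 5
New gcd for candidate v: gcd(5, v). Preserves old gcd iff gcd(5, v) = 5.
  Option A: v=52, gcd(5,52)=1 -> changes
  Option B: v=8, gcd(5,8)=1 -> changes
  Option C: v=45, gcd(5,45)=5 -> preserves
  Option D: v=17, gcd(5,17)=1 -> changes
  Option E: v=29, gcd(5,29)=1 -> changes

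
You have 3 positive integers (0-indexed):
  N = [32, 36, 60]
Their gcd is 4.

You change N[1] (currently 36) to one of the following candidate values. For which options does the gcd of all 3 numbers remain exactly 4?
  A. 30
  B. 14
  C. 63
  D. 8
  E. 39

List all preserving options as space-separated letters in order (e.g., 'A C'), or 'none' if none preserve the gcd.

Answer: D

Derivation:
Old gcd = 4; gcd of others (without N[1]) = 4
New gcd for candidate v: gcd(4, v). Preserves old gcd iff gcd(4, v) = 4.
  Option A: v=30, gcd(4,30)=2 -> changes
  Option B: v=14, gcd(4,14)=2 -> changes
  Option C: v=63, gcd(4,63)=1 -> changes
  Option D: v=8, gcd(4,8)=4 -> preserves
  Option E: v=39, gcd(4,39)=1 -> changes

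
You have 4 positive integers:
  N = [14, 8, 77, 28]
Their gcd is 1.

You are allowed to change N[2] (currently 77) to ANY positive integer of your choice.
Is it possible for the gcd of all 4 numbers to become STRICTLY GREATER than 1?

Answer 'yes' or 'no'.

Answer: yes

Derivation:
Current gcd = 1
gcd of all OTHER numbers (without N[2]=77): gcd([14, 8, 28]) = 2
The new gcd after any change is gcd(2, new_value).
This can be at most 2.
Since 2 > old gcd 1, the gcd CAN increase (e.g., set N[2] = 2).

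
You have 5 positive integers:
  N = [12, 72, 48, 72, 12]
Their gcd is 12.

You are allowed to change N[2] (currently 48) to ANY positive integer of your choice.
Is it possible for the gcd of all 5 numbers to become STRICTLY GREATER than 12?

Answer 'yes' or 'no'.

Current gcd = 12
gcd of all OTHER numbers (without N[2]=48): gcd([12, 72, 72, 12]) = 12
The new gcd after any change is gcd(12, new_value).
This can be at most 12.
Since 12 = old gcd 12, the gcd can only stay the same or decrease.

Answer: no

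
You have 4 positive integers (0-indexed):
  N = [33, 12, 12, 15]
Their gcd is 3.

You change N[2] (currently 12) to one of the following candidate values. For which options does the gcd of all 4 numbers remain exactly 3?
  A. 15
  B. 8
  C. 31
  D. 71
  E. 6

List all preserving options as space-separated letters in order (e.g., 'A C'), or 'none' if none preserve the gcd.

Old gcd = 3; gcd of others (without N[2]) = 3
New gcd for candidate v: gcd(3, v). Preserves old gcd iff gcd(3, v) = 3.
  Option A: v=15, gcd(3,15)=3 -> preserves
  Option B: v=8, gcd(3,8)=1 -> changes
  Option C: v=31, gcd(3,31)=1 -> changes
  Option D: v=71, gcd(3,71)=1 -> changes
  Option E: v=6, gcd(3,6)=3 -> preserves

Answer: A E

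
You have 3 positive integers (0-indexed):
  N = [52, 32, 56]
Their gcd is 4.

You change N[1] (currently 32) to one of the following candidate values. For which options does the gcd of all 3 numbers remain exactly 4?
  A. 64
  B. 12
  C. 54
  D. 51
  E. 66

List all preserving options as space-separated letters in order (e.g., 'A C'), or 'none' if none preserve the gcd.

Old gcd = 4; gcd of others (without N[1]) = 4
New gcd for candidate v: gcd(4, v). Preserves old gcd iff gcd(4, v) = 4.
  Option A: v=64, gcd(4,64)=4 -> preserves
  Option B: v=12, gcd(4,12)=4 -> preserves
  Option C: v=54, gcd(4,54)=2 -> changes
  Option D: v=51, gcd(4,51)=1 -> changes
  Option E: v=66, gcd(4,66)=2 -> changes

Answer: A B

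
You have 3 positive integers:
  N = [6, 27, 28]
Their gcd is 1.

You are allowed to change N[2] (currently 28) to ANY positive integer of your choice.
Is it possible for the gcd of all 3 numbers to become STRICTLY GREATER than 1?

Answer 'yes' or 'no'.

Current gcd = 1
gcd of all OTHER numbers (without N[2]=28): gcd([6, 27]) = 3
The new gcd after any change is gcd(3, new_value).
This can be at most 3.
Since 3 > old gcd 1, the gcd CAN increase (e.g., set N[2] = 3).

Answer: yes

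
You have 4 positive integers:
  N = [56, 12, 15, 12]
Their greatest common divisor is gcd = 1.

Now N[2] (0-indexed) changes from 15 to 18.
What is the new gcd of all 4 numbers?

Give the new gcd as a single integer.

Answer: 2

Derivation:
Numbers: [56, 12, 15, 12], gcd = 1
Change: index 2, 15 -> 18
gcd of the OTHER numbers (without index 2): gcd([56, 12, 12]) = 4
New gcd = gcd(g_others, new_val) = gcd(4, 18) = 2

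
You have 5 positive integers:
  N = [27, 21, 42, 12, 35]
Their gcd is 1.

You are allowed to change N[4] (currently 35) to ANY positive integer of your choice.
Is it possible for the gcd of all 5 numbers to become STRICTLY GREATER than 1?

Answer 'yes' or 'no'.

Answer: yes

Derivation:
Current gcd = 1
gcd of all OTHER numbers (without N[4]=35): gcd([27, 21, 42, 12]) = 3
The new gcd after any change is gcd(3, new_value).
This can be at most 3.
Since 3 > old gcd 1, the gcd CAN increase (e.g., set N[4] = 3).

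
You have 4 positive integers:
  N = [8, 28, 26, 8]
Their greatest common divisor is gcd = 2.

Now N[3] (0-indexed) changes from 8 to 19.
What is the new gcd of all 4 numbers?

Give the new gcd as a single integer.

Answer: 1

Derivation:
Numbers: [8, 28, 26, 8], gcd = 2
Change: index 3, 8 -> 19
gcd of the OTHER numbers (without index 3): gcd([8, 28, 26]) = 2
New gcd = gcd(g_others, new_val) = gcd(2, 19) = 1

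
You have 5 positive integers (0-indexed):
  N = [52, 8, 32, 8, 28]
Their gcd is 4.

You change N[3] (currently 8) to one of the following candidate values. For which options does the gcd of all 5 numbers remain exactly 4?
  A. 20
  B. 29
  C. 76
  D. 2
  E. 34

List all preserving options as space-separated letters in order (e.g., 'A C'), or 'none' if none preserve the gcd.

Old gcd = 4; gcd of others (without N[3]) = 4
New gcd for candidate v: gcd(4, v). Preserves old gcd iff gcd(4, v) = 4.
  Option A: v=20, gcd(4,20)=4 -> preserves
  Option B: v=29, gcd(4,29)=1 -> changes
  Option C: v=76, gcd(4,76)=4 -> preserves
  Option D: v=2, gcd(4,2)=2 -> changes
  Option E: v=34, gcd(4,34)=2 -> changes

Answer: A C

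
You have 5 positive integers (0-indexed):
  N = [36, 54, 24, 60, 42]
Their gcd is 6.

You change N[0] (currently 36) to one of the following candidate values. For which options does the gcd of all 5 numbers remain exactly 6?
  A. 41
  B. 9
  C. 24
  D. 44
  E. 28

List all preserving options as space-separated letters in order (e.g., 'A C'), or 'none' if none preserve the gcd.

Old gcd = 6; gcd of others (without N[0]) = 6
New gcd for candidate v: gcd(6, v). Preserves old gcd iff gcd(6, v) = 6.
  Option A: v=41, gcd(6,41)=1 -> changes
  Option B: v=9, gcd(6,9)=3 -> changes
  Option C: v=24, gcd(6,24)=6 -> preserves
  Option D: v=44, gcd(6,44)=2 -> changes
  Option E: v=28, gcd(6,28)=2 -> changes

Answer: C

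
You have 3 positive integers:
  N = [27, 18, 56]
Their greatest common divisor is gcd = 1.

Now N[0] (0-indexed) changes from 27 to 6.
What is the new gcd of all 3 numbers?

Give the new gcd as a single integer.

Answer: 2

Derivation:
Numbers: [27, 18, 56], gcd = 1
Change: index 0, 27 -> 6
gcd of the OTHER numbers (without index 0): gcd([18, 56]) = 2
New gcd = gcd(g_others, new_val) = gcd(2, 6) = 2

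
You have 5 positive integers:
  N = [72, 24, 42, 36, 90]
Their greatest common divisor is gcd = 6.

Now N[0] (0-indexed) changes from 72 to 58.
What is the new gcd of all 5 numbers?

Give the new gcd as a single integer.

Numbers: [72, 24, 42, 36, 90], gcd = 6
Change: index 0, 72 -> 58
gcd of the OTHER numbers (without index 0): gcd([24, 42, 36, 90]) = 6
New gcd = gcd(g_others, new_val) = gcd(6, 58) = 2

Answer: 2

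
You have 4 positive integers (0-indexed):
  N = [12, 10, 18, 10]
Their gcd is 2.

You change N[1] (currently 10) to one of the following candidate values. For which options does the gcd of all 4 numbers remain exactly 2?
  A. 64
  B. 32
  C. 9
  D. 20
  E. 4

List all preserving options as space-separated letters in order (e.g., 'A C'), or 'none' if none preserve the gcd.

Old gcd = 2; gcd of others (without N[1]) = 2
New gcd for candidate v: gcd(2, v). Preserves old gcd iff gcd(2, v) = 2.
  Option A: v=64, gcd(2,64)=2 -> preserves
  Option B: v=32, gcd(2,32)=2 -> preserves
  Option C: v=9, gcd(2,9)=1 -> changes
  Option D: v=20, gcd(2,20)=2 -> preserves
  Option E: v=4, gcd(2,4)=2 -> preserves

Answer: A B D E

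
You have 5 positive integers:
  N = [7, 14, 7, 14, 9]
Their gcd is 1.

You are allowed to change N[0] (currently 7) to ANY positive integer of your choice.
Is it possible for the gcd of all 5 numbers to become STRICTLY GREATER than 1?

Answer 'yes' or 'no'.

Answer: no

Derivation:
Current gcd = 1
gcd of all OTHER numbers (without N[0]=7): gcd([14, 7, 14, 9]) = 1
The new gcd after any change is gcd(1, new_value).
This can be at most 1.
Since 1 = old gcd 1, the gcd can only stay the same or decrease.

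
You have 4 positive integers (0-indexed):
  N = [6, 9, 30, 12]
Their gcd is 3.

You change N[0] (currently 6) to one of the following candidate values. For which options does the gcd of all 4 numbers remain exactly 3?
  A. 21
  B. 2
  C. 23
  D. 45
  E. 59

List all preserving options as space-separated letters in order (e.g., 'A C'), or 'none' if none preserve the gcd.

Answer: A D

Derivation:
Old gcd = 3; gcd of others (without N[0]) = 3
New gcd for candidate v: gcd(3, v). Preserves old gcd iff gcd(3, v) = 3.
  Option A: v=21, gcd(3,21)=3 -> preserves
  Option B: v=2, gcd(3,2)=1 -> changes
  Option C: v=23, gcd(3,23)=1 -> changes
  Option D: v=45, gcd(3,45)=3 -> preserves
  Option E: v=59, gcd(3,59)=1 -> changes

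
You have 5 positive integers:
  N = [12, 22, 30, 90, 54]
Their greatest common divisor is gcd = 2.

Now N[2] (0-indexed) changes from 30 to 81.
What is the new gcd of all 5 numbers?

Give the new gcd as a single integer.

Answer: 1

Derivation:
Numbers: [12, 22, 30, 90, 54], gcd = 2
Change: index 2, 30 -> 81
gcd of the OTHER numbers (without index 2): gcd([12, 22, 90, 54]) = 2
New gcd = gcd(g_others, new_val) = gcd(2, 81) = 1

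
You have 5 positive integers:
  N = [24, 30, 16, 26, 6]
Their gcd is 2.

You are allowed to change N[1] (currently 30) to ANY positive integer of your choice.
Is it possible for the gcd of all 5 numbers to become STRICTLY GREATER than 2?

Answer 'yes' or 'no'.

Answer: no

Derivation:
Current gcd = 2
gcd of all OTHER numbers (without N[1]=30): gcd([24, 16, 26, 6]) = 2
The new gcd after any change is gcd(2, new_value).
This can be at most 2.
Since 2 = old gcd 2, the gcd can only stay the same or decrease.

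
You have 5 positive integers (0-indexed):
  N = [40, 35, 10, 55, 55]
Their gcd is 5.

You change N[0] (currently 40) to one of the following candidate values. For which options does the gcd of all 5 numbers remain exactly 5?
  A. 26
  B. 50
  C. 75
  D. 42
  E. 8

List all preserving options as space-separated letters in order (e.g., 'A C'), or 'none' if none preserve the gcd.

Old gcd = 5; gcd of others (without N[0]) = 5
New gcd for candidate v: gcd(5, v). Preserves old gcd iff gcd(5, v) = 5.
  Option A: v=26, gcd(5,26)=1 -> changes
  Option B: v=50, gcd(5,50)=5 -> preserves
  Option C: v=75, gcd(5,75)=5 -> preserves
  Option D: v=42, gcd(5,42)=1 -> changes
  Option E: v=8, gcd(5,8)=1 -> changes

Answer: B C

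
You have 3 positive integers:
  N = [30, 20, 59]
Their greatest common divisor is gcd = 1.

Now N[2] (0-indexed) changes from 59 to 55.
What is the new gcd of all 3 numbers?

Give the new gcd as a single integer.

Numbers: [30, 20, 59], gcd = 1
Change: index 2, 59 -> 55
gcd of the OTHER numbers (without index 2): gcd([30, 20]) = 10
New gcd = gcd(g_others, new_val) = gcd(10, 55) = 5

Answer: 5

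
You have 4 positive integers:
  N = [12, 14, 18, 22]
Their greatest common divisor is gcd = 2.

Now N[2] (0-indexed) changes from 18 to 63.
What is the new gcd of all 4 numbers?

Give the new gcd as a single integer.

Numbers: [12, 14, 18, 22], gcd = 2
Change: index 2, 18 -> 63
gcd of the OTHER numbers (without index 2): gcd([12, 14, 22]) = 2
New gcd = gcd(g_others, new_val) = gcd(2, 63) = 1

Answer: 1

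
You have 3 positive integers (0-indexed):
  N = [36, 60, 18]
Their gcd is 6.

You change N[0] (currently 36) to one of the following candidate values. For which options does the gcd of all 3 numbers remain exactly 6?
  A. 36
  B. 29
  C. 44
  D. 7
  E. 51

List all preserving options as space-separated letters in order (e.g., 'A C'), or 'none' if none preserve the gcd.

Old gcd = 6; gcd of others (without N[0]) = 6
New gcd for candidate v: gcd(6, v). Preserves old gcd iff gcd(6, v) = 6.
  Option A: v=36, gcd(6,36)=6 -> preserves
  Option B: v=29, gcd(6,29)=1 -> changes
  Option C: v=44, gcd(6,44)=2 -> changes
  Option D: v=7, gcd(6,7)=1 -> changes
  Option E: v=51, gcd(6,51)=3 -> changes

Answer: A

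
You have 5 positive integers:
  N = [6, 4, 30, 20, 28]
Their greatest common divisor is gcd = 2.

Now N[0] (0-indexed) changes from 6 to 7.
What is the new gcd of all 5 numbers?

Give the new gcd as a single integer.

Answer: 1

Derivation:
Numbers: [6, 4, 30, 20, 28], gcd = 2
Change: index 0, 6 -> 7
gcd of the OTHER numbers (without index 0): gcd([4, 30, 20, 28]) = 2
New gcd = gcd(g_others, new_val) = gcd(2, 7) = 1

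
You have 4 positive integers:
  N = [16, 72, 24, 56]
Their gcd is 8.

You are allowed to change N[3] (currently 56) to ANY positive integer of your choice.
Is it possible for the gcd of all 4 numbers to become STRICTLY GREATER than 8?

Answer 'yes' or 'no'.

Current gcd = 8
gcd of all OTHER numbers (without N[3]=56): gcd([16, 72, 24]) = 8
The new gcd after any change is gcd(8, new_value).
This can be at most 8.
Since 8 = old gcd 8, the gcd can only stay the same or decrease.

Answer: no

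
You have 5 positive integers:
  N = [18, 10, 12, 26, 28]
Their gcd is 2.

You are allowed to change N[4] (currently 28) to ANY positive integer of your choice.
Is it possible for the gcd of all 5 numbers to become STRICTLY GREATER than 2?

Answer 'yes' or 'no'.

Answer: no

Derivation:
Current gcd = 2
gcd of all OTHER numbers (without N[4]=28): gcd([18, 10, 12, 26]) = 2
The new gcd after any change is gcd(2, new_value).
This can be at most 2.
Since 2 = old gcd 2, the gcd can only stay the same or decrease.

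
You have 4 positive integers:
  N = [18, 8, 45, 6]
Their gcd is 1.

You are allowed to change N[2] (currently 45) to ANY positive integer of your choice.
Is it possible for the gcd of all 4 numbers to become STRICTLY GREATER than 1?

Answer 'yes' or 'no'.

Answer: yes

Derivation:
Current gcd = 1
gcd of all OTHER numbers (without N[2]=45): gcd([18, 8, 6]) = 2
The new gcd after any change is gcd(2, new_value).
This can be at most 2.
Since 2 > old gcd 1, the gcd CAN increase (e.g., set N[2] = 2).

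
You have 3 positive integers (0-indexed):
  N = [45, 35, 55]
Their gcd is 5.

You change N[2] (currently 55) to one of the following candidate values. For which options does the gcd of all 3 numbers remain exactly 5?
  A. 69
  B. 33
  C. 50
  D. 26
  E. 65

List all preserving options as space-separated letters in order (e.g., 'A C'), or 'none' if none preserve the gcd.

Old gcd = 5; gcd of others (without N[2]) = 5
New gcd for candidate v: gcd(5, v). Preserves old gcd iff gcd(5, v) = 5.
  Option A: v=69, gcd(5,69)=1 -> changes
  Option B: v=33, gcd(5,33)=1 -> changes
  Option C: v=50, gcd(5,50)=5 -> preserves
  Option D: v=26, gcd(5,26)=1 -> changes
  Option E: v=65, gcd(5,65)=5 -> preserves

Answer: C E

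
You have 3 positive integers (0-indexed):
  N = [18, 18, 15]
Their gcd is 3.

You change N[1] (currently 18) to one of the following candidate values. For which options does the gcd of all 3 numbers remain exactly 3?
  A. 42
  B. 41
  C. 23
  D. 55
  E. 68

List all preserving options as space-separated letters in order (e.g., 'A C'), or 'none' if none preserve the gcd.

Old gcd = 3; gcd of others (without N[1]) = 3
New gcd for candidate v: gcd(3, v). Preserves old gcd iff gcd(3, v) = 3.
  Option A: v=42, gcd(3,42)=3 -> preserves
  Option B: v=41, gcd(3,41)=1 -> changes
  Option C: v=23, gcd(3,23)=1 -> changes
  Option D: v=55, gcd(3,55)=1 -> changes
  Option E: v=68, gcd(3,68)=1 -> changes

Answer: A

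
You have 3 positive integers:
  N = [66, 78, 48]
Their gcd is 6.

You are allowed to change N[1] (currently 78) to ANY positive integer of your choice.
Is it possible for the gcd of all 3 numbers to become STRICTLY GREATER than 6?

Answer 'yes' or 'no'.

Answer: no

Derivation:
Current gcd = 6
gcd of all OTHER numbers (without N[1]=78): gcd([66, 48]) = 6
The new gcd after any change is gcd(6, new_value).
This can be at most 6.
Since 6 = old gcd 6, the gcd can only stay the same or decrease.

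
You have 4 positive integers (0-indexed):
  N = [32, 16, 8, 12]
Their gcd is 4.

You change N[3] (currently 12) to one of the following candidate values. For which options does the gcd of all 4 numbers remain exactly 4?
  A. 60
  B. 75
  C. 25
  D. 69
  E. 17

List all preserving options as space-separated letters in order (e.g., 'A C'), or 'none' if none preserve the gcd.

Old gcd = 4; gcd of others (without N[3]) = 8
New gcd for candidate v: gcd(8, v). Preserves old gcd iff gcd(8, v) = 4.
  Option A: v=60, gcd(8,60)=4 -> preserves
  Option B: v=75, gcd(8,75)=1 -> changes
  Option C: v=25, gcd(8,25)=1 -> changes
  Option D: v=69, gcd(8,69)=1 -> changes
  Option E: v=17, gcd(8,17)=1 -> changes

Answer: A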